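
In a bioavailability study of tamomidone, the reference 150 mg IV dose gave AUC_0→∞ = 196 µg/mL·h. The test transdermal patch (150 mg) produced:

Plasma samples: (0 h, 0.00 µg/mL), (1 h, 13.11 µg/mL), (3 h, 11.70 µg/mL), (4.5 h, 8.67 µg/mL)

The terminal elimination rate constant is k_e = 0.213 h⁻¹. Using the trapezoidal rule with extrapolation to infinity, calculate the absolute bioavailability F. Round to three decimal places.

Trapezoidal AUC_0→4.5 (transdermal patch):
  [0→1]: (0.00+13.11)/2 × 1 = 6.555
  [1→3]: (13.11+11.70)/2 × 2 = 24.81
  [3→4.5]: (11.70+8.67)/2 × 1.5 = 15.2775
  Sum = 46.6425 µg/mL·h
Tail: C_last/k_e = 8.67/0.213 = 40.704
AUC_0→∞ (transdermal patch) = 46.6425 + 40.704 = 87.3465 µg/mL·h
F = (AUC_ev/D_ev)/(AUC_iv/D_iv) = (87.3465/150)/(196/150) = 0.58231/1.30667 = 0.4456

F = 0.446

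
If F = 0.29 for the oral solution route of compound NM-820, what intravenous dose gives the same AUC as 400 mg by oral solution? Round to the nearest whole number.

D_iv = 116 mg

Systemic exposure from an extravascular dose = F × D_ev, so the equivalent IV dose is F × D_ev.
D_iv = F × D_ev = 0.29 × 400 = 116 mg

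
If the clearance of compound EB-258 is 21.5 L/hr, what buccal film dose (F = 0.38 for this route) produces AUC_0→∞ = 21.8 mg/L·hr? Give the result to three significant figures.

Dose = CL × AUC_0→∞ / F
     = 21.5 × 21.8 / 0.38 = 1233.42 mg

Dose = 1230 mg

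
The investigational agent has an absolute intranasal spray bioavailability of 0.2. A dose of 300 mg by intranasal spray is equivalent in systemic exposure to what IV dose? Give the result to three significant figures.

D_iv = 60.0 mg

Systemic exposure from an extravascular dose = F × D_ev, so the equivalent IV dose is F × D_ev.
D_iv = F × D_ev = 0.2 × 300 = 60 mg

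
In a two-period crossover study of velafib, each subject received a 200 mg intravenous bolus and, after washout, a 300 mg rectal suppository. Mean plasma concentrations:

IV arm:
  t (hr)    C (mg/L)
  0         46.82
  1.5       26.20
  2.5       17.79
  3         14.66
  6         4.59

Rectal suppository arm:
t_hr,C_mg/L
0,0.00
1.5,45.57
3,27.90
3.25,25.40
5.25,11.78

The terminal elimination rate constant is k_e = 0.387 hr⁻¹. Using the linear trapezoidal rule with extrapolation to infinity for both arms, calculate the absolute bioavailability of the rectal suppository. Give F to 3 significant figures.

F = 0.868

Trapezoidal AUC_0→6 (IV):
  [0→1.5]: (46.82+26.20)/2 × 1.5 = 54.765
  [1.5→2.5]: (26.20+17.79)/2 × 1 = 21.995
  [2.5→3]: (17.79+14.66)/2 × 0.5 = 8.1125
  [3→6]: (14.66+4.59)/2 × 3 = 28.875
  Sum = 113.7475 mg/L·hr
IV tail: 4.59/0.387 = 11.860; AUC_iv,0→∞ = 113.7475 + 11.860 = 125.6075 mg/L·hr
Trapezoidal AUC_0→5.25 (rectal suppository):
  [0→1.5]: (0.00+45.57)/2 × 1.5 = 34.1775
  [1.5→3]: (45.57+27.90)/2 × 1.5 = 55.1025
  [3→3.25]: (27.90+25.40)/2 × 0.25 = 6.6625
  [3.25→5.25]: (25.40+11.78)/2 × 2 = 37.18
  Sum = 133.1225 mg/L·hr
rectal suppository tail: 11.78/0.387 = 30.439; AUC_ev,0→∞ = 133.1225 + 30.439 = 163.5615 mg/L·hr
F = (AUC_ev/D_ev)/(AUC_iv/D_iv) = (163.5615/300)/(125.6075/200) = 0.545205/0.6280375 = 0.8681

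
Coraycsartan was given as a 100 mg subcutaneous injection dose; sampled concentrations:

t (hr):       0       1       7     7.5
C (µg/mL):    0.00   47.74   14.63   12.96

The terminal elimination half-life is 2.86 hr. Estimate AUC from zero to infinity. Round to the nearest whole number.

AUC = 271 µg/mL·hr

Trapezoidal AUC_0→7.5:
  [0→1]: (0.00+47.74)/2 × 1 = 23.87
  [1→7]: (47.74+14.63)/2 × 6 = 187.11
  [7→7.5]: (14.63+12.96)/2 × 0.5 = 6.8975
  Sum = 217.8775 µg/mL·hr
k_e = ln2 / t½ = 0.693147 / 2.86 = 0.2424 hr^-1
Extrapolated tail: C_last / k_e = 12.96 / 0.2424 = 53.465
AUC_0→∞ = 217.8775 + 53.465 = 271.3425 µg/mL·hr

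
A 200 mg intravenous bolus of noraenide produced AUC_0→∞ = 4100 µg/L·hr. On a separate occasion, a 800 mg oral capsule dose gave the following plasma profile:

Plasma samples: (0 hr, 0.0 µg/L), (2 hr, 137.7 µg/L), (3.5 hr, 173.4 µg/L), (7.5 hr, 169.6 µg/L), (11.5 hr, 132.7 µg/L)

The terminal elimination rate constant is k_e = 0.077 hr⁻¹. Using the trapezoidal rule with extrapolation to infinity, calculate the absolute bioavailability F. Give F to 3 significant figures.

Trapezoidal AUC_0→11.5 (oral capsule):
  [0→2]: (0.0+137.7)/2 × 2 = 137.7
  [2→3.5]: (137.7+173.4)/2 × 1.5 = 233.325
  [3.5→7.5]: (173.4+169.6)/2 × 4 = 686.0
  [7.5→11.5]: (169.6+132.7)/2 × 4 = 604.6
  Sum = 1661.625 µg/L·hr
Tail: C_last/k_e = 132.7/0.077 = 1723.377
AUC_0→∞ (oral capsule) = 1661.625 + 1723.377 = 3385.002 µg/L·hr
F = (AUC_ev/D_ev)/(AUC_iv/D_iv) = (3385.002/800)/(4100/200) = 4.2312525/20.5 = 0.2064

F = 0.206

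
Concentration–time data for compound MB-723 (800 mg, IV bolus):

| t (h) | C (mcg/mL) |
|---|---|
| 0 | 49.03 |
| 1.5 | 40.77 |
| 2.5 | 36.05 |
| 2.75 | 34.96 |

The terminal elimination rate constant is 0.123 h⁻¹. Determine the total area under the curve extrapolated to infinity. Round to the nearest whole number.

Trapezoidal AUC_0→2.75:
  [0→1.5]: (49.03+40.77)/2 × 1.5 = 67.35
  [1.5→2.5]: (40.77+36.05)/2 × 1 = 38.41
  [2.5→2.75]: (36.05+34.96)/2 × 0.25 = 8.87625
  Sum = 114.63625 mcg/mL·h
Extrapolated tail: C_last / k_e = 34.96 / 0.123 = 284.228
AUC_0→∞ = 114.63625 + 284.228 = 398.86425 mcg/mL·h

AUC = 399 mcg/mL·h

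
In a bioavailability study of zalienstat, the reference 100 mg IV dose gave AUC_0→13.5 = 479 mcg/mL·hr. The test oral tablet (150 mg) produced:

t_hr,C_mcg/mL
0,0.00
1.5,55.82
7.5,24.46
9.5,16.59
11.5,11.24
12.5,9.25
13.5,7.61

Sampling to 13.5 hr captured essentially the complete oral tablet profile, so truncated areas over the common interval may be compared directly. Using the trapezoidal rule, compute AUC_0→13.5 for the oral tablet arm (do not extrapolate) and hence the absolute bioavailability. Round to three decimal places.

F = 0.515

Trapezoidal AUC_0→13.5 (oral tablet):
  [0→1.5]: (0.00+55.82)/2 × 1.5 = 41.865
  [1.5→7.5]: (55.82+24.46)/2 × 6 = 240.84
  [7.5→9.5]: (24.46+16.59)/2 × 2 = 41.05
  [9.5→11.5]: (16.59+11.24)/2 × 2 = 27.83
  [11.5→12.5]: (11.24+9.25)/2 × 1 = 10.245
  [12.5→13.5]: (9.25+7.61)/2 × 1 = 8.43
  Sum = 370.26 mcg/mL·hr
F = (AUC_ev/D_ev)/(AUC_iv/D_iv) = (370.26/150)/(479/100) = 2.4684/4.79 = 0.5153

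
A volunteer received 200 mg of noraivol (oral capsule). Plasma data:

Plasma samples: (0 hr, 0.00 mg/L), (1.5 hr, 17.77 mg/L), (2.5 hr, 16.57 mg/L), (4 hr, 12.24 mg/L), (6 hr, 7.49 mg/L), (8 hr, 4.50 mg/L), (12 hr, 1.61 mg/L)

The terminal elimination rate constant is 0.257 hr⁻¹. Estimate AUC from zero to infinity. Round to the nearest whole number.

Trapezoidal AUC_0→12:
  [0→1.5]: (0.00+17.77)/2 × 1.5 = 13.3275
  [1.5→2.5]: (17.77+16.57)/2 × 1 = 17.17
  [2.5→4]: (16.57+12.24)/2 × 1.5 = 21.6075
  [4→6]: (12.24+7.49)/2 × 2 = 19.73
  [6→8]: (7.49+4.50)/2 × 2 = 11.99
  [8→12]: (4.50+1.61)/2 × 4 = 12.22
  Sum = 96.045 mg/L·hr
Extrapolated tail: C_last / k_e = 1.61 / 0.257 = 6.265
AUC_0→∞ = 96.045 + 6.265 = 102.31 mg/L·hr

AUC = 102 mg/L·hr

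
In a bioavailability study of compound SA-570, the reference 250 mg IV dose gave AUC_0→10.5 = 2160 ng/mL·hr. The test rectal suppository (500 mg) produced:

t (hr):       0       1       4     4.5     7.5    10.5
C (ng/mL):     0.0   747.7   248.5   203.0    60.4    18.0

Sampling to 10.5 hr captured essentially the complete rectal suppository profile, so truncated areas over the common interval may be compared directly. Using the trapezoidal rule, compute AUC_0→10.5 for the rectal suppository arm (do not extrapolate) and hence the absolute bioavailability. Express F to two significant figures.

Trapezoidal AUC_0→10.5 (rectal suppository):
  [0→1]: (0.0+747.7)/2 × 1 = 373.85
  [1→4]: (747.7+248.5)/2 × 3 = 1494.3
  [4→4.5]: (248.5+203.0)/2 × 0.5 = 112.875
  [4.5→7.5]: (203.0+60.4)/2 × 3 = 395.1
  [7.5→10.5]: (60.4+18.0)/2 × 3 = 117.6
  Sum = 2493.725 ng/mL·hr
F = (AUC_ev/D_ev)/(AUC_iv/D_iv) = (2493.725/500)/(2160/250) = 4.98745/8.64 = 0.5773

F = 0.58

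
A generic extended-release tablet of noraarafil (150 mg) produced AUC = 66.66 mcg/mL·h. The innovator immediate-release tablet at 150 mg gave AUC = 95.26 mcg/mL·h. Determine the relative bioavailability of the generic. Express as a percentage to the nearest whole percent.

F_rel = 70%

F_rel = (AUC_test/D_test) / (AUC_ref/D_ref)
      = (66.66/150) / (95.26/150)
      = 0.4444 / 0.635067 = 0.6998 = 69.98%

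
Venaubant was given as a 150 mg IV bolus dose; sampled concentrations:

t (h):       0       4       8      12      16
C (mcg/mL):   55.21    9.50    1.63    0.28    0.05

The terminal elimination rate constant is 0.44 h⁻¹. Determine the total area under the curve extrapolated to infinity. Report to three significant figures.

AUC = 156 mcg/mL·h

Trapezoidal AUC_0→16:
  [0→4]: (55.21+9.50)/2 × 4 = 129.42
  [4→8]: (9.50+1.63)/2 × 4 = 22.26
  [8→12]: (1.63+0.28)/2 × 4 = 3.82
  [12→16]: (0.28+0.05)/2 × 4 = 0.66
  Sum = 156.16 mcg/mL·h
Extrapolated tail: C_last / k_e = 0.05 / 0.44 = 0.114
AUC_0→∞ = 156.16 + 0.114 = 156.274 mcg/mL·h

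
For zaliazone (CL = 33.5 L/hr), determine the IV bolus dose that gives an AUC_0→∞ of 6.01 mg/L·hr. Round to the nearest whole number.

Dose_iv = CL × AUC_0→∞
     = 33.5 × 6.01 = 201.335 mg

Dose = 201 mg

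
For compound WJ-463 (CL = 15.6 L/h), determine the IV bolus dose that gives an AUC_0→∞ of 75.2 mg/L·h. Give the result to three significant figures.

Dose_iv = CL × AUC_0→∞
     = 15.6 × 75.2 = 1173.12 mg

Dose = 1170 mg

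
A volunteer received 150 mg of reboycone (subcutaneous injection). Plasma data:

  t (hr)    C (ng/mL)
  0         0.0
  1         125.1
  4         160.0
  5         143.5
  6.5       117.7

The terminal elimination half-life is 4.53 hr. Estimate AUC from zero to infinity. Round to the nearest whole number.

Trapezoidal AUC_0→6.5:
  [0→1]: (0.0+125.1)/2 × 1 = 62.55
  [1→4]: (125.1+160.0)/2 × 3 = 427.65
  [4→5]: (160.0+143.5)/2 × 1 = 151.75
  [5→6.5]: (143.5+117.7)/2 × 1.5 = 195.9
  Sum = 837.85 ng/mL·hr
k_e = ln2 / t½ = 0.693147 / 4.53 = 0.1530 hr^-1
Extrapolated tail: C_last / k_e = 117.7 / 0.153 = 769.281
AUC_0→∞ = 837.85 + 769.281 = 1607.131 ng/mL·hr

AUC = 1607 ng/mL·hr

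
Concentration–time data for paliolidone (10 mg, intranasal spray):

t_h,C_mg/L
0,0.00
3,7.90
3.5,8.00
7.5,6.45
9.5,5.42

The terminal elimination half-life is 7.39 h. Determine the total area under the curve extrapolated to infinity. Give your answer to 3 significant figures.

AUC = 114 mg/L·h

Trapezoidal AUC_0→9.5:
  [0→3]: (0.00+7.90)/2 × 3 = 11.85
  [3→3.5]: (7.90+8.00)/2 × 0.5 = 3.975
  [3.5→7.5]: (8.00+6.45)/2 × 4 = 28.9
  [7.5→9.5]: (6.45+5.42)/2 × 2 = 11.87
  Sum = 56.595 mg/L·h
k_e = ln2 / t½ = 0.693147 / 7.39 = 0.0938 h^-1
Extrapolated tail: C_last / k_e = 5.42 / 0.0938 = 57.783
AUC_0→∞ = 56.595 + 57.783 = 114.378 mg/L·h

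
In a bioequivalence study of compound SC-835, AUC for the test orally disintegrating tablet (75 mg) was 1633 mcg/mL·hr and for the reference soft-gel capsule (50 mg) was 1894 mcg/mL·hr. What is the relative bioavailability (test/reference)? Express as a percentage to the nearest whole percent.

F_rel = (AUC_test/D_test) / (AUC_ref/D_ref)
      = (1633/75) / (1894/50)
      = 21.7733 / 37.88 = 0.5748 = 57.48%

F_rel = 57%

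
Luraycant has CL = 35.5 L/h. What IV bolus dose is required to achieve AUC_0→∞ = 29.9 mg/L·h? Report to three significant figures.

Dose = 1060 mg

Dose_iv = CL × AUC_0→∞
     = 35.5 × 29.9 = 1061.45 mg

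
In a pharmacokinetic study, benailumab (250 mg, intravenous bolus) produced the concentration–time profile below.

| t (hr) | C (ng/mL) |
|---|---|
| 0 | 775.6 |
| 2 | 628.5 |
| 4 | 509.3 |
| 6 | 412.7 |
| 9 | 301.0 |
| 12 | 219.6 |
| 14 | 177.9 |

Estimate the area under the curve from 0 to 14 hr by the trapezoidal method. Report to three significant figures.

AUC = 5710 ng/mL·hr

Trapezoidal AUC_0→14:
  [0→2]: (775.6+628.5)/2 × 2 = 1404.1
  [2→4]: (628.5+509.3)/2 × 2 = 1137.8
  [4→6]: (509.3+412.7)/2 × 2 = 922.0
  [6→9]: (412.7+301.0)/2 × 3 = 1070.55
  [9→12]: (301.0+219.6)/2 × 3 = 780.9
  [12→14]: (219.6+177.9)/2 × 2 = 397.5
  Sum = 5712.85 ng/mL·hr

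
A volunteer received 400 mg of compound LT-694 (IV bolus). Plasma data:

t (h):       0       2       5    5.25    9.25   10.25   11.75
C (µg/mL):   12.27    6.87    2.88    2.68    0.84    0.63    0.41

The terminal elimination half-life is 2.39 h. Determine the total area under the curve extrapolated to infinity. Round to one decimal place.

AUC = 44.4 µg/mL·h

Trapezoidal AUC_0→11.75:
  [0→2]: (12.27+6.87)/2 × 2 = 19.14
  [2→5]: (6.87+2.88)/2 × 3 = 14.625
  [5→5.25]: (2.88+2.68)/2 × 0.25 = 0.695
  [5.25→9.25]: (2.68+0.84)/2 × 4 = 7.04
  [9.25→10.25]: (0.84+0.63)/2 × 1 = 0.735
  [10.25→11.75]: (0.63+0.41)/2 × 1.5 = 0.78
  Sum = 43.015 µg/mL·h
k_e = ln2 / t½ = 0.693147 / 2.39 = 0.2900 h^-1
Extrapolated tail: C_last / k_e = 0.41 / 0.29 = 1.414
AUC_0→∞ = 43.015 + 1.414 = 44.429 µg/mL·h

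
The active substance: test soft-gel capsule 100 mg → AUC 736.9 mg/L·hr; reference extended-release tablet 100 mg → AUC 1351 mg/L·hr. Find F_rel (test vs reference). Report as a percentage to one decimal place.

F_rel = 54.5%

F_rel = (AUC_test/D_test) / (AUC_ref/D_ref)
      = (736.9/100) / (1351/100)
      = 7.369 / 13.51 = 0.5454 = 54.54%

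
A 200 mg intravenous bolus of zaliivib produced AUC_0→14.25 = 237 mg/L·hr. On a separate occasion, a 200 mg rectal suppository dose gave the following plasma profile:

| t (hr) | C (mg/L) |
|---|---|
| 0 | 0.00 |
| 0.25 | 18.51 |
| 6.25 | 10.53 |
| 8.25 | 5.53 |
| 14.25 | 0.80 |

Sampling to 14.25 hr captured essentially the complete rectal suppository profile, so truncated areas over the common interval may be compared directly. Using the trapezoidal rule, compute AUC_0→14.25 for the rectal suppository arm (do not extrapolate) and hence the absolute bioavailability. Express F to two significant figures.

Trapezoidal AUC_0→14.25 (rectal suppository):
  [0→0.25]: (0.00+18.51)/2 × 0.25 = 2.31375
  [0.25→6.25]: (18.51+10.53)/2 × 6 = 87.12
  [6.25→8.25]: (10.53+5.53)/2 × 2 = 16.06
  [8.25→14.25]: (5.53+0.80)/2 × 6 = 18.99
  Sum = 124.48375 mg/L·hr
F = (AUC_ev/D_ev)/(AUC_iv/D_iv) = (124.48375/200)/(237/200) = 0.62241875/1.185 = 0.5252

F = 0.53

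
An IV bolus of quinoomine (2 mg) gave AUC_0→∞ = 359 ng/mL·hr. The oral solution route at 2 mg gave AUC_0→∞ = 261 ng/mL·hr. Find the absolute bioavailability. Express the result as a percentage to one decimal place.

F = (AUC_ev / D_ev) / (AUC_iv / D_iv)
  = (261/2) / (359/2)
  = 130.5 / 179.5 = 0.7270
  = 72.70%

F = 72.7%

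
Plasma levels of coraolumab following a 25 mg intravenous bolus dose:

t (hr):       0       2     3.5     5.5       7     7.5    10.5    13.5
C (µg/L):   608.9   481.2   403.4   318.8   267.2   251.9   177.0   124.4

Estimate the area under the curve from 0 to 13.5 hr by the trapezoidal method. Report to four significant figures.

Trapezoidal AUC_0→13.5:
  [0→2]: (608.9+481.2)/2 × 2 = 1090.1
  [2→3.5]: (481.2+403.4)/2 × 1.5 = 663.45
  [3.5→5.5]: (403.4+318.8)/2 × 2 = 722.2
  [5.5→7]: (318.8+267.2)/2 × 1.5 = 439.5
  [7→7.5]: (267.2+251.9)/2 × 0.5 = 129.775
  [7.5→10.5]: (251.9+177.0)/2 × 3 = 643.35
  [10.5→13.5]: (177.0+124.4)/2 × 3 = 452.1
  Sum = 4140.475 µg/L·hr

AUC = 4140 µg/L·hr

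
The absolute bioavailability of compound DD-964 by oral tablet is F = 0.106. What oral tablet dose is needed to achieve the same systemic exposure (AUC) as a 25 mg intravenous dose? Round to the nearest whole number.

For equal systemic exposure: F × D_ev = D_iv
D_ev = D_iv / F = 25 / 0.106 = 235.849 mg

D_oral = 236 mg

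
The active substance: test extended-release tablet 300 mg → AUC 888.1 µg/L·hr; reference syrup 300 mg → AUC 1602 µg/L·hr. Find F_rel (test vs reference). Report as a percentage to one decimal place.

F_rel = (AUC_test/D_test) / (AUC_ref/D_ref)
      = (888.1/300) / (1602/300)
      = 2.96033 / 5.34 = 0.5544 = 55.44%

F_rel = 55.4%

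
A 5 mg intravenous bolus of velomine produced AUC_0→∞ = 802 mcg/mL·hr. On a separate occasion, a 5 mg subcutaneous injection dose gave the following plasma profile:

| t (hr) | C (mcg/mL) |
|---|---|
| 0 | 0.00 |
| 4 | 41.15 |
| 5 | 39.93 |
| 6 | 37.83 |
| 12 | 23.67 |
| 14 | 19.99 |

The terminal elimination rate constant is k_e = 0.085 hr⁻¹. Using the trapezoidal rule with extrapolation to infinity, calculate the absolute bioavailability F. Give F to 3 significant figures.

F = 0.779

Trapezoidal AUC_0→14 (subcutaneous injection):
  [0→4]: (0.00+41.15)/2 × 4 = 82.3
  [4→5]: (41.15+39.93)/2 × 1 = 40.54
  [5→6]: (39.93+37.83)/2 × 1 = 38.88
  [6→12]: (37.83+23.67)/2 × 6 = 184.5
  [12→14]: (23.67+19.99)/2 × 2 = 43.66
  Sum = 389.88 mcg/mL·hr
Tail: C_last/k_e = 19.99/0.085 = 235.176
AUC_0→∞ (subcutaneous injection) = 389.88 + 235.176 = 625.056 mcg/mL·hr
F = (AUC_ev/D_ev)/(AUC_iv/D_iv) = (625.056/5)/(802/5) = 125.0112/160.4 = 0.7794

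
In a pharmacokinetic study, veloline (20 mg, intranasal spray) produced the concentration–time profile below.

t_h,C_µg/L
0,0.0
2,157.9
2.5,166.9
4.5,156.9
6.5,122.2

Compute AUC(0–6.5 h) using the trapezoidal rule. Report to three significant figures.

Trapezoidal AUC_0→6.5:
  [0→2]: (0.0+157.9)/2 × 2 = 157.9
  [2→2.5]: (157.9+166.9)/2 × 0.5 = 81.2
  [2.5→4.5]: (166.9+156.9)/2 × 2 = 323.8
  [4.5→6.5]: (156.9+122.2)/2 × 2 = 279.1
  Sum = 842.0 µg/L·h

AUC = 842 µg/L·h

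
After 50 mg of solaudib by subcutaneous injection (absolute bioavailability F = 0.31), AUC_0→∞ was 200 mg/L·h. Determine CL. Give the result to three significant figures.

CL = F × Dose / AUC_0→∞
   = 0.31 × 50 / 200 = 0.0775 L/h

CL = 0.0775 L/h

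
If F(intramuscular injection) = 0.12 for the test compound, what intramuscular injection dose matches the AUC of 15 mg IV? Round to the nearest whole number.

For equal systemic exposure: F × D_ev = D_iv
D_ev = D_iv / F = 15 / 0.12 = 125 mg

D_intramuscular = 125 mg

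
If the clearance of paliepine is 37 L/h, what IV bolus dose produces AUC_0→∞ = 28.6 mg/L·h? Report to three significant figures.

Dose = 1060 mg

Dose_iv = CL × AUC_0→∞
     = 37 × 28.6 = 1058.2 mg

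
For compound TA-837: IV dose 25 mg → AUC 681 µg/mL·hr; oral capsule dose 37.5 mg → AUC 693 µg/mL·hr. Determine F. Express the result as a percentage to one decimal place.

F = (AUC_ev / D_ev) / (AUC_iv / D_iv)
  = (693/37.5) / (681/25)
  = 18.48 / 27.24 = 0.6784
  = 67.84%

F = 67.8%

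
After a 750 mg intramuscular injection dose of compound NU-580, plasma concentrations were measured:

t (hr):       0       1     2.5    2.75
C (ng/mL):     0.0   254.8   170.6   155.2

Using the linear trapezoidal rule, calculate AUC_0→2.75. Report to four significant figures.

AUC = 487.2 ng/mL·hr

Trapezoidal AUC_0→2.75:
  [0→1]: (0.0+254.8)/2 × 1 = 127.4
  [1→2.5]: (254.8+170.6)/2 × 1.5 = 319.05
  [2.5→2.75]: (170.6+155.2)/2 × 0.25 = 40.725
  Sum = 487.175 ng/mL·hr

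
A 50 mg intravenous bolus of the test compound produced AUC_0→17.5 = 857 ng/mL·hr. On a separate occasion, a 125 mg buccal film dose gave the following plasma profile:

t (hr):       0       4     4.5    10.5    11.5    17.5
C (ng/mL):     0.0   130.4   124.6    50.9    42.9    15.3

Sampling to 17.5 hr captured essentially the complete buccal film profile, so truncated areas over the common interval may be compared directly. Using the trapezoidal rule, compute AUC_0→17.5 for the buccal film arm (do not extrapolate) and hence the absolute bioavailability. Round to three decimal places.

F = 0.501

Trapezoidal AUC_0→17.5 (buccal film):
  [0→4]: (0.0+130.4)/2 × 4 = 260.8
  [4→4.5]: (130.4+124.6)/2 × 0.5 = 63.75
  [4.5→10.5]: (124.6+50.9)/2 × 6 = 526.5
  [10.5→11.5]: (50.9+42.9)/2 × 1 = 46.9
  [11.5→17.5]: (42.9+15.3)/2 × 6 = 174.6
  Sum = 1072.55 ng/mL·hr
F = (AUC_ev/D_ev)/(AUC_iv/D_iv) = (1072.55/125)/(857/50) = 8.5804/17.14 = 0.5006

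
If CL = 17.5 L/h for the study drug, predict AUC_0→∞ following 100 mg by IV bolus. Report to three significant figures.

AUC_0→∞ = Dose_iv / CL
        = 100 / 17.5 = 5.71429 mg/L·h

AUC = 5.71 mg/L·h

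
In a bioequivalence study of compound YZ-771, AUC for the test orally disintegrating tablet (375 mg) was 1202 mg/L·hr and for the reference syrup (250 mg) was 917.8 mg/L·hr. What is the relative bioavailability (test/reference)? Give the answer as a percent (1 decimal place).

F_rel = 87.3%

F_rel = (AUC_test/D_test) / (AUC_ref/D_ref)
      = (1202/375) / (917.8/250)
      = 3.20533 / 3.6712 = 0.8731 = 87.31%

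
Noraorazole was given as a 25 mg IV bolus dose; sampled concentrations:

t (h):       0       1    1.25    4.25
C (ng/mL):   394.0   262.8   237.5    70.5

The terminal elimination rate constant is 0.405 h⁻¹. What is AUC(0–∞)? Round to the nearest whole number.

AUC = 1027 ng/mL·h

Trapezoidal AUC_0→4.25:
  [0→1]: (394.0+262.8)/2 × 1 = 328.4
  [1→1.25]: (262.8+237.5)/2 × 0.25 = 62.5375
  [1.25→4.25]: (237.5+70.5)/2 × 3 = 462.0
  Sum = 852.9375 ng/mL·h
Extrapolated tail: C_last / k_e = 70.5 / 0.405 = 174.074
AUC_0→∞ = 852.9375 + 174.074 = 1027.0115 ng/mL·h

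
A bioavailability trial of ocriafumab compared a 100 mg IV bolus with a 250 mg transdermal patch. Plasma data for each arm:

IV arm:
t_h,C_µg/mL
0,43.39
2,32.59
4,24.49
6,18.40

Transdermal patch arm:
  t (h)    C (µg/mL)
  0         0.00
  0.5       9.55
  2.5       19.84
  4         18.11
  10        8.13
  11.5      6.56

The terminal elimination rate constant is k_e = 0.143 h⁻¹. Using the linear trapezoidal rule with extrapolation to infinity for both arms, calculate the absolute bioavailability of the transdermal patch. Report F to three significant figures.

F = 0.257

Trapezoidal AUC_0→6 (IV):
  [0→2]: (43.39+32.59)/2 × 2 = 75.98
  [2→4]: (32.59+24.49)/2 × 2 = 57.08
  [4→6]: (24.49+18.40)/2 × 2 = 42.89
  Sum = 175.95 µg/mL·h
IV tail: 18.40/0.143 = 128.671; AUC_iv,0→∞ = 175.95 + 128.671 = 304.621 µg/mL·h
Trapezoidal AUC_0→11.5 (transdermal patch):
  [0→0.5]: (0.00+9.55)/2 × 0.5 = 2.3875
  [0.5→2.5]: (9.55+19.84)/2 × 2 = 29.39
  [2.5→4]: (19.84+18.11)/2 × 1.5 = 28.4625
  [4→10]: (18.11+8.13)/2 × 6 = 78.72
  [10→11.5]: (8.13+6.56)/2 × 1.5 = 11.0175
  Sum = 149.9775 µg/mL·h
transdermal patch tail: 6.56/0.143 = 45.874; AUC_ev,0→∞ = 149.9775 + 45.874 = 195.8515 µg/mL·h
F = (AUC_ev/D_ev)/(AUC_iv/D_iv) = (195.8515/250)/(304.621/100) = 0.783406/3.04621 = 0.2572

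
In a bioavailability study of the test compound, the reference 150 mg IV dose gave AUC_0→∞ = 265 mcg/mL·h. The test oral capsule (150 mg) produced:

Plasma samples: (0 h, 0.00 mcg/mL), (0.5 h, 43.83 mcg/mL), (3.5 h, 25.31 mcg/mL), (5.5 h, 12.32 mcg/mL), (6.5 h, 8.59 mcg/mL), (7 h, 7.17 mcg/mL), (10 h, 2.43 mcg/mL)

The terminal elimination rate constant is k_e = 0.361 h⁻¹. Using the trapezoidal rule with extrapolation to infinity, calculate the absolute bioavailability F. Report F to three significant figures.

Trapezoidal AUC_0→10 (oral capsule):
  [0→0.5]: (0.00+43.83)/2 × 0.5 = 10.9575
  [0.5→3.5]: (43.83+25.31)/2 × 3 = 103.71
  [3.5→5.5]: (25.31+12.32)/2 × 2 = 37.63
  [5.5→6.5]: (12.32+8.59)/2 × 1 = 10.455
  [6.5→7]: (8.59+7.17)/2 × 0.5 = 3.94
  [7→10]: (7.17+2.43)/2 × 3 = 14.4
  Sum = 181.0925 mcg/mL·h
Tail: C_last/k_e = 2.43/0.361 = 6.731
AUC_0→∞ (oral capsule) = 181.0925 + 6.731 = 187.8235 mcg/mL·h
F = (AUC_ev/D_ev)/(AUC_iv/D_iv) = (187.8235/150)/(265/150) = 1.25216/1.76667 = 0.7088

F = 0.709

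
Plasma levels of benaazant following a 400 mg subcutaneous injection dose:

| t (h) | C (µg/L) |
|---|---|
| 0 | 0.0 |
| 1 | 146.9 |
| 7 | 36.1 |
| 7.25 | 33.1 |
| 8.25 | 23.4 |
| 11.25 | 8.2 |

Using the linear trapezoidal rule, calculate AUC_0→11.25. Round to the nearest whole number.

AUC = 707 µg/L·h

Trapezoidal AUC_0→11.25:
  [0→1]: (0.0+146.9)/2 × 1 = 73.45
  [1→7]: (146.9+36.1)/2 × 6 = 549.0
  [7→7.25]: (36.1+33.1)/2 × 0.25 = 8.65
  [7.25→8.25]: (33.1+23.4)/2 × 1 = 28.25
  [8.25→11.25]: (23.4+8.2)/2 × 3 = 47.4
  Sum = 706.75 µg/L·h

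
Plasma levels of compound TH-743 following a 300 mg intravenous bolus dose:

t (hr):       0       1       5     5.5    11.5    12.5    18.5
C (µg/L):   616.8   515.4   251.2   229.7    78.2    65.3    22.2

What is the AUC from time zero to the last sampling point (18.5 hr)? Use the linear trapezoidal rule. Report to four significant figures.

AUC = 3477 µg/L·hr

Trapezoidal AUC_0→18.5:
  [0→1]: (616.8+515.4)/2 × 1 = 566.1
  [1→5]: (515.4+251.2)/2 × 4 = 1533.2
  [5→5.5]: (251.2+229.7)/2 × 0.5 = 120.225
  [5.5→11.5]: (229.7+78.2)/2 × 6 = 923.7
  [11.5→12.5]: (78.2+65.3)/2 × 1 = 71.75
  [12.5→18.5]: (65.3+22.2)/2 × 6 = 262.5
  Sum = 3477.475 µg/L·hr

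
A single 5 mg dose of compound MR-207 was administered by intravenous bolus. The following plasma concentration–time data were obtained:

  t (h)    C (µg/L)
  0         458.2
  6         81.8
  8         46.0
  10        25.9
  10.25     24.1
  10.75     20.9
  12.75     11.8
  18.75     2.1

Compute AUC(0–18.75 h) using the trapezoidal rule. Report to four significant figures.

AUC = 1912 µg/L·h

Trapezoidal AUC_0→18.75:
  [0→6]: (458.2+81.8)/2 × 6 = 1620.0
  [6→8]: (81.8+46.0)/2 × 2 = 127.8
  [8→10]: (46.0+25.9)/2 × 2 = 71.9
  [10→10.25]: (25.9+24.1)/2 × 0.25 = 6.25
  [10.25→10.75]: (24.1+20.9)/2 × 0.5 = 11.25
  [10.75→12.75]: (20.9+11.8)/2 × 2 = 32.7
  [12.75→18.75]: (11.8+2.1)/2 × 6 = 41.7
  Sum = 1911.6 µg/L·h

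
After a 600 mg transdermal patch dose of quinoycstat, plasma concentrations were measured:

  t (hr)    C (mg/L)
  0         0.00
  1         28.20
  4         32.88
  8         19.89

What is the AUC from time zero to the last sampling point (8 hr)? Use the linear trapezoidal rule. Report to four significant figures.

AUC = 211.3 mg/L·hr

Trapezoidal AUC_0→8:
  [0→1]: (0.00+28.20)/2 × 1 = 14.1
  [1→4]: (28.20+32.88)/2 × 3 = 91.62
  [4→8]: (32.88+19.89)/2 × 4 = 105.54
  Sum = 211.26 mg/L·hr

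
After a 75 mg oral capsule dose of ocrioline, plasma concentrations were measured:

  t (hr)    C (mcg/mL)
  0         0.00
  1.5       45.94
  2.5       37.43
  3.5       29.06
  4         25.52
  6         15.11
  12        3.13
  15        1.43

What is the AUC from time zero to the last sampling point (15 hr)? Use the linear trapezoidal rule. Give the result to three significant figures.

Trapezoidal AUC_0→15:
  [0→1.5]: (0.00+45.94)/2 × 1.5 = 34.455
  [1.5→2.5]: (45.94+37.43)/2 × 1 = 41.685
  [2.5→3.5]: (37.43+29.06)/2 × 1 = 33.245
  [3.5→4]: (29.06+25.52)/2 × 0.5 = 13.645
  [4→6]: (25.52+15.11)/2 × 2 = 40.63
  [6→12]: (15.11+3.13)/2 × 6 = 54.72
  [12→15]: (3.13+1.43)/2 × 3 = 6.84
  Sum = 225.22 mcg/mL·hr

AUC = 225 mcg/mL·hr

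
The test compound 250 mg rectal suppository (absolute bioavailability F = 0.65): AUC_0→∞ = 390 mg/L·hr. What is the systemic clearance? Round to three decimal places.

CL = F × Dose / AUC_0→∞
   = 0.65 × 250 / 390 = 0.416667 L/hr

CL = 0.417 L/hr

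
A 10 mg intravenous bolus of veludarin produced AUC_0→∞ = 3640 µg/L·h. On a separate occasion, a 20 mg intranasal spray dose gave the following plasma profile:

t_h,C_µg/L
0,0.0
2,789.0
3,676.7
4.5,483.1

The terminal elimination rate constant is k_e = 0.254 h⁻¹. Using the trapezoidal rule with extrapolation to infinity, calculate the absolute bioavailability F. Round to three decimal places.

F = 0.590

Trapezoidal AUC_0→4.5 (intranasal spray):
  [0→2]: (0.0+789.0)/2 × 2 = 789.0
  [2→3]: (789.0+676.7)/2 × 1 = 732.85
  [3→4.5]: (676.7+483.1)/2 × 1.5 = 869.85
  Sum = 2391.7 µg/L·h
Tail: C_last/k_e = 483.1/0.254 = 1901.969
AUC_0→∞ (intranasal spray) = 2391.7 + 1901.969 = 4293.669 µg/L·h
F = (AUC_ev/D_ev)/(AUC_iv/D_iv) = (4293.669/20)/(3640/10) = 214.68345/364 = 0.5898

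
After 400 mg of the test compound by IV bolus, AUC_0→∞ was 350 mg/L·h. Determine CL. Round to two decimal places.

CL = Dose_iv / AUC_0→∞
   = 400 / 350 = 1.14286 L/h

CL = 1.14 L/h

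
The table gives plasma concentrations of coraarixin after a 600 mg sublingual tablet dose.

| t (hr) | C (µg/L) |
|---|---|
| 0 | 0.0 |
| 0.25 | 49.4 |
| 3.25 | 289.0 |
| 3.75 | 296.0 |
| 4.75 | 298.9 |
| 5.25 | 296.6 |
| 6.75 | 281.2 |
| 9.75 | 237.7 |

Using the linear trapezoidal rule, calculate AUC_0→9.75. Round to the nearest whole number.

AUC = 2318 µg/L·hr

Trapezoidal AUC_0→9.75:
  [0→0.25]: (0.0+49.4)/2 × 0.25 = 6.175
  [0.25→3.25]: (49.4+289.0)/2 × 3 = 507.6
  [3.25→3.75]: (289.0+296.0)/2 × 0.5 = 146.25
  [3.75→4.75]: (296.0+298.9)/2 × 1 = 297.45
  [4.75→5.25]: (298.9+296.6)/2 × 0.5 = 148.875
  [5.25→6.75]: (296.6+281.2)/2 × 1.5 = 433.35
  [6.75→9.75]: (281.2+237.7)/2 × 3 = 778.35
  Sum = 2318.05 µg/L·hr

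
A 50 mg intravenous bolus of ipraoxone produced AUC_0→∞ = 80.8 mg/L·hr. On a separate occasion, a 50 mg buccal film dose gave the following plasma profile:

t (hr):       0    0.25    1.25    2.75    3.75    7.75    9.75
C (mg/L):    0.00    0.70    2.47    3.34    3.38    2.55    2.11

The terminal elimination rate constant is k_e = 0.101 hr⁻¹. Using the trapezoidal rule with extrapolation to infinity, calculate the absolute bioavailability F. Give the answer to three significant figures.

F = 0.579

Trapezoidal AUC_0→9.75 (buccal film):
  [0→0.25]: (0.00+0.70)/2 × 0.25 = 0.0875
  [0.25→1.25]: (0.70+2.47)/2 × 1 = 1.585
  [1.25→2.75]: (2.47+3.34)/2 × 1.5 = 4.3575
  [2.75→3.75]: (3.34+3.38)/2 × 1 = 3.36
  [3.75→7.75]: (3.38+2.55)/2 × 4 = 11.86
  [7.75→9.75]: (2.55+2.11)/2 × 2 = 4.66
  Sum = 25.91 mg/L·hr
Tail: C_last/k_e = 2.11/0.101 = 20.891
AUC_0→∞ (buccal film) = 25.91 + 20.891 = 46.801 mg/L·hr
F = (AUC_ev/D_ev)/(AUC_iv/D_iv) = (46.801/50)/(80.8/50) = 0.93602/1.616 = 0.5792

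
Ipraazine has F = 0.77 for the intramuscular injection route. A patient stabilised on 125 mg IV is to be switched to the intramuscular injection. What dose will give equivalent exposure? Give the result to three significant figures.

D_intramuscular = 162 mg

For equal systemic exposure: F × D_ev = D_iv
D_ev = D_iv / F = 125 / 0.77 = 162.338 mg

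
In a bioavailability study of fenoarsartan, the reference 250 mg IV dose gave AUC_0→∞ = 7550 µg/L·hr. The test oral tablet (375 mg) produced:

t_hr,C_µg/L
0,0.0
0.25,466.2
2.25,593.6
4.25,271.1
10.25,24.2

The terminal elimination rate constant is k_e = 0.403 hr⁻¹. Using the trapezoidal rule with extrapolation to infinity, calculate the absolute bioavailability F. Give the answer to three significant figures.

Trapezoidal AUC_0→10.25 (oral tablet):
  [0→0.25]: (0.0+466.2)/2 × 0.25 = 58.275
  [0.25→2.25]: (466.2+593.6)/2 × 2 = 1059.8
  [2.25→4.25]: (593.6+271.1)/2 × 2 = 864.7
  [4.25→10.25]: (271.1+24.2)/2 × 6 = 885.9
  Sum = 2868.675 µg/L·hr
Tail: C_last/k_e = 24.2/0.403 = 60.050
AUC_0→∞ (oral tablet) = 2868.675 + 60.050 = 2928.725 µg/L·hr
F = (AUC_ev/D_ev)/(AUC_iv/D_iv) = (2928.725/375)/(7550/250) = 7.80993/30.2 = 0.2586

F = 0.259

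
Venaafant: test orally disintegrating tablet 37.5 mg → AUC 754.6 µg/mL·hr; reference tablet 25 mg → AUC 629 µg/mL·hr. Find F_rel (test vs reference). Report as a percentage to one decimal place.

F_rel = (AUC_test/D_test) / (AUC_ref/D_ref)
      = (754.6/37.5) / (629/25)
      = 20.1227 / 25.16 = 0.7998 = 79.98%

F_rel = 80.0%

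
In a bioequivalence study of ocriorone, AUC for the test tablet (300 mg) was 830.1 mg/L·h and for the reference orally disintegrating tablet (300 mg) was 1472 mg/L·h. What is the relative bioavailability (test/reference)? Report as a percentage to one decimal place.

F_rel = 56.4%

F_rel = (AUC_test/D_test) / (AUC_ref/D_ref)
      = (830.1/300) / (1472/300)
      = 2.767 / 4.90667 = 0.5639 = 56.39%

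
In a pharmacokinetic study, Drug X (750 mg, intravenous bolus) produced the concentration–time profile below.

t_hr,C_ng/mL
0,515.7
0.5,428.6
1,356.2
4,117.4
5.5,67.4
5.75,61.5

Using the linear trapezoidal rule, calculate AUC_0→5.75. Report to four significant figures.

AUC = 1297 ng/mL·hr

Trapezoidal AUC_0→5.75:
  [0→0.5]: (515.7+428.6)/2 × 0.5 = 236.075
  [0.5→1]: (428.6+356.2)/2 × 0.5 = 196.2
  [1→4]: (356.2+117.4)/2 × 3 = 710.4
  [4→5.5]: (117.4+67.4)/2 × 1.5 = 138.6
  [5.5→5.75]: (67.4+61.5)/2 × 0.25 = 16.1125
  Sum = 1297.3875 ng/mL·hr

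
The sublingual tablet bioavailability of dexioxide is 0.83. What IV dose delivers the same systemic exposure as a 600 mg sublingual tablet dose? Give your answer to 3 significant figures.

Systemic exposure from an extravascular dose = F × D_ev, so the equivalent IV dose is F × D_ev.
D_iv = F × D_ev = 0.83 × 600 = 498 mg

D_iv = 498 mg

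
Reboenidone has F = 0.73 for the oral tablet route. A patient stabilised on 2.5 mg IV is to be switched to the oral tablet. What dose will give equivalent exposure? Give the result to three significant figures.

For equal systemic exposure: F × D_ev = D_iv
D_ev = D_iv / F = 2.5 / 0.73 = 3.42466 mg

D_oral = 3.42 mg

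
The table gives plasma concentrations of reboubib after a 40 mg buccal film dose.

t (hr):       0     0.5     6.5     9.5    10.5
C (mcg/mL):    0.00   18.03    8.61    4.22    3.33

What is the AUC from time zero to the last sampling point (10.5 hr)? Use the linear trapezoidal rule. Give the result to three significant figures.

Trapezoidal AUC_0→10.5:
  [0→0.5]: (0.00+18.03)/2 × 0.5 = 4.5075
  [0.5→6.5]: (18.03+8.61)/2 × 6 = 79.92
  [6.5→9.5]: (8.61+4.22)/2 × 3 = 19.245
  [9.5→10.5]: (4.22+3.33)/2 × 1 = 3.775
  Sum = 107.4475 mcg/mL·hr

AUC = 107 mcg/mL·hr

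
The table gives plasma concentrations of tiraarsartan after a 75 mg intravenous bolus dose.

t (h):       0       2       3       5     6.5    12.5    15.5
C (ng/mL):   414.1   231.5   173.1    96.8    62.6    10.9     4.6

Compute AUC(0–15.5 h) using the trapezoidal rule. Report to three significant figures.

Trapezoidal AUC_0→15.5:
  [0→2]: (414.1+231.5)/2 × 2 = 645.6
  [2→3]: (231.5+173.1)/2 × 1 = 202.3
  [3→5]: (173.1+96.8)/2 × 2 = 269.9
  [5→6.5]: (96.8+62.6)/2 × 1.5 = 119.55
  [6.5→12.5]: (62.6+10.9)/2 × 6 = 220.5
  [12.5→15.5]: (10.9+4.6)/2 × 3 = 23.25
  Sum = 1481.1 ng/mL·h

AUC = 1480 ng/mL·h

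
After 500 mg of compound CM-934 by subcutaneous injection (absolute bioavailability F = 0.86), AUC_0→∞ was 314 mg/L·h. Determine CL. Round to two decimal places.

CL = F × Dose / AUC_0→∞
   = 0.86 × 500 / 314 = 1.36943 L/h

CL = 1.37 L/h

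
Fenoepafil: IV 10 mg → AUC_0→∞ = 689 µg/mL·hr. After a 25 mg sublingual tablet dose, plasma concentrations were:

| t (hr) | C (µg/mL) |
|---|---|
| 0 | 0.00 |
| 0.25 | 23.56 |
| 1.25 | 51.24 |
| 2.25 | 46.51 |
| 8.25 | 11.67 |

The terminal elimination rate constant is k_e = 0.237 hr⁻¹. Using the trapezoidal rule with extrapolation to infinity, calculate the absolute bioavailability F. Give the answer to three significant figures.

Trapezoidal AUC_0→8.25 (sublingual tablet):
  [0→0.25]: (0.00+23.56)/2 × 0.25 = 2.945
  [0.25→1.25]: (23.56+51.24)/2 × 1 = 37.4
  [1.25→2.25]: (51.24+46.51)/2 × 1 = 48.875
  [2.25→8.25]: (46.51+11.67)/2 × 6 = 174.54
  Sum = 263.76 µg/mL·hr
Tail: C_last/k_e = 11.67/0.237 = 49.241
AUC_0→∞ (sublingual tablet) = 263.76 + 49.241 = 313.001 µg/mL·hr
F = (AUC_ev/D_ev)/(AUC_iv/D_iv) = (313.001/25)/(689/10) = 12.52004/68.9 = 0.1817

F = 0.182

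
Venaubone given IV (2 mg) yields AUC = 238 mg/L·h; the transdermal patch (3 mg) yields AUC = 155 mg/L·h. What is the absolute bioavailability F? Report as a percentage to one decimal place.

F = (AUC_ev / D_ev) / (AUC_iv / D_iv)
  = (155/3) / (238/2)
  = 51.6667 / 119 = 0.4342
  = 43.42%

F = 43.4%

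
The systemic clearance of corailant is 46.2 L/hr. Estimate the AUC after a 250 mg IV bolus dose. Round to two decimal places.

AUC_0→∞ = Dose_iv / CL
        = 250 / 46.2 = 5.41126 mg/L·hr

AUC = 5.41 mg/L·hr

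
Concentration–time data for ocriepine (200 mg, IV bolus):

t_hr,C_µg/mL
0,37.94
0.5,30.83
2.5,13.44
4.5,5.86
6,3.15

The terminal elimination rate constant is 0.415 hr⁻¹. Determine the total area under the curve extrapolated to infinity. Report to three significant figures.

AUC = 95.1 µg/mL·hr

Trapezoidal AUC_0→6:
  [0→0.5]: (37.94+30.83)/2 × 0.5 = 17.1925
  [0.5→2.5]: (30.83+13.44)/2 × 2 = 44.27
  [2.5→4.5]: (13.44+5.86)/2 × 2 = 19.3
  [4.5→6]: (5.86+3.15)/2 × 1.5 = 6.7575
  Sum = 87.52 µg/mL·hr
Extrapolated tail: C_last / k_e = 3.15 / 0.415 = 7.590
AUC_0→∞ = 87.52 + 7.590 = 95.11 µg/mL·hr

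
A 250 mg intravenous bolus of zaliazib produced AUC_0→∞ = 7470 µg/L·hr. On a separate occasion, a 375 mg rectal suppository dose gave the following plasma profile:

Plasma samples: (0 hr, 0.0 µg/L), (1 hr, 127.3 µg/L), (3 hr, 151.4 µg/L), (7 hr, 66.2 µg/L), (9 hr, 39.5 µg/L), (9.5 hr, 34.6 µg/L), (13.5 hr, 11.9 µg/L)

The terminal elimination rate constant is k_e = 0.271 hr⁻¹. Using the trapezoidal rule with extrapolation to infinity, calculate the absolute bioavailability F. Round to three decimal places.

F = 0.093

Trapezoidal AUC_0→13.5 (rectal suppository):
  [0→1]: (0.0+127.3)/2 × 1 = 63.65
  [1→3]: (127.3+151.4)/2 × 2 = 278.7
  [3→7]: (151.4+66.2)/2 × 4 = 435.2
  [7→9]: (66.2+39.5)/2 × 2 = 105.7
  [9→9.5]: (39.5+34.6)/2 × 0.5 = 18.525
  [9.5→13.5]: (34.6+11.9)/2 × 4 = 93.0
  Sum = 994.775 µg/L·hr
Tail: C_last/k_e = 11.9/0.271 = 43.911
AUC_0→∞ (rectal suppository) = 994.775 + 43.911 = 1038.686 µg/L·hr
F = (AUC_ev/D_ev)/(AUC_iv/D_iv) = (1038.686/375)/(7470/250) = 2.76983/29.88 = 0.0927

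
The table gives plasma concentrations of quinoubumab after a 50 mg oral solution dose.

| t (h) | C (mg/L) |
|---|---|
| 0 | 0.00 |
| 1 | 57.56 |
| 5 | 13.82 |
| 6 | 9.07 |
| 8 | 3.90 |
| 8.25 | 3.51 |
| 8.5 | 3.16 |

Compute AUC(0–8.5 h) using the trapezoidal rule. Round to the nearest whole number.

AUC = 198 mg/L·h

Trapezoidal AUC_0→8.5:
  [0→1]: (0.00+57.56)/2 × 1 = 28.78
  [1→5]: (57.56+13.82)/2 × 4 = 142.76
  [5→6]: (13.82+9.07)/2 × 1 = 11.445
  [6→8]: (9.07+3.90)/2 × 2 = 12.97
  [8→8.25]: (3.90+3.51)/2 × 0.25 = 0.92625
  [8.25→8.5]: (3.51+3.16)/2 × 0.25 = 0.83375
  Sum = 197.715 mg/L·h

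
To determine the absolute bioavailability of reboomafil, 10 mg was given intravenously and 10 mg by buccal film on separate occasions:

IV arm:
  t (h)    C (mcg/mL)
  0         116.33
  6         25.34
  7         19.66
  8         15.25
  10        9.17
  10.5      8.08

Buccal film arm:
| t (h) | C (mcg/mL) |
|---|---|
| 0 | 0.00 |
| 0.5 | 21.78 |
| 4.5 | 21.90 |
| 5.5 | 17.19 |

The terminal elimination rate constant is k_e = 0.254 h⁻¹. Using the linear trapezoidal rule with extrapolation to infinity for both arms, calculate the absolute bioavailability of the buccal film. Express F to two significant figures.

F = 0.34

Trapezoidal AUC_0→10.5 (IV):
  [0→6]: (116.33+25.34)/2 × 6 = 425.01
  [6→7]: (25.34+19.66)/2 × 1 = 22.5
  [7→8]: (19.66+15.25)/2 × 1 = 17.455
  [8→10]: (15.25+9.17)/2 × 2 = 24.42
  [10→10.5]: (9.17+8.08)/2 × 0.5 = 4.3125
  Sum = 493.6975 mcg/mL·h
IV tail: 8.08/0.254 = 31.811; AUC_iv,0→∞ = 493.6975 + 31.811 = 525.5085 mcg/mL·h
Trapezoidal AUC_0→5.5 (buccal film):
  [0→0.5]: (0.00+21.78)/2 × 0.5 = 5.445
  [0.5→4.5]: (21.78+21.90)/2 × 4 = 87.36
  [4.5→5.5]: (21.90+17.19)/2 × 1 = 19.545
  Sum = 112.35 mcg/mL·h
buccal film tail: 17.19/0.254 = 67.677; AUC_ev,0→∞ = 112.35 + 67.677 = 180.027 mcg/mL·h
F = (AUC_ev/D_ev)/(AUC_iv/D_iv) = (180.027/10)/(525.5085/10) = 18.0027/52.55085 = 0.3426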